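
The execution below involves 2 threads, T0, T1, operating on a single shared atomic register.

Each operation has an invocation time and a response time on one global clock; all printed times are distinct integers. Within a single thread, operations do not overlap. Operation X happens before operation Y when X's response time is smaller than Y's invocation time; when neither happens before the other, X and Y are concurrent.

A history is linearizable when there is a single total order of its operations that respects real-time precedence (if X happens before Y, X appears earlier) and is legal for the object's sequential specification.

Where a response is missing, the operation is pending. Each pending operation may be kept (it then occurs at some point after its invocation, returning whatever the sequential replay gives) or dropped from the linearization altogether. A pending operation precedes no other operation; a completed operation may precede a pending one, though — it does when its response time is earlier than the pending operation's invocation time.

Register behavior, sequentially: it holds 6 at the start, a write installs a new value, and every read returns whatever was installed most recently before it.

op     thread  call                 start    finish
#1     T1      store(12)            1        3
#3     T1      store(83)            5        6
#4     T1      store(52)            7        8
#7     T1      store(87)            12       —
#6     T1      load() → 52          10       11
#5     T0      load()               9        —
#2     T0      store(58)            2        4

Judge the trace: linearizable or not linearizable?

witness order: #1, #2, #3, #4, #5, #6
1. #1 store(12), leaving value 12
2. #2 store(58), leaving value 58
3. #3 store(83), leaving value 83
4. #4 store(52), leaving value 52
5. #5 load() (pending, included), leaving value 52
6. #6 load() → 52, leaving value 52

linearizable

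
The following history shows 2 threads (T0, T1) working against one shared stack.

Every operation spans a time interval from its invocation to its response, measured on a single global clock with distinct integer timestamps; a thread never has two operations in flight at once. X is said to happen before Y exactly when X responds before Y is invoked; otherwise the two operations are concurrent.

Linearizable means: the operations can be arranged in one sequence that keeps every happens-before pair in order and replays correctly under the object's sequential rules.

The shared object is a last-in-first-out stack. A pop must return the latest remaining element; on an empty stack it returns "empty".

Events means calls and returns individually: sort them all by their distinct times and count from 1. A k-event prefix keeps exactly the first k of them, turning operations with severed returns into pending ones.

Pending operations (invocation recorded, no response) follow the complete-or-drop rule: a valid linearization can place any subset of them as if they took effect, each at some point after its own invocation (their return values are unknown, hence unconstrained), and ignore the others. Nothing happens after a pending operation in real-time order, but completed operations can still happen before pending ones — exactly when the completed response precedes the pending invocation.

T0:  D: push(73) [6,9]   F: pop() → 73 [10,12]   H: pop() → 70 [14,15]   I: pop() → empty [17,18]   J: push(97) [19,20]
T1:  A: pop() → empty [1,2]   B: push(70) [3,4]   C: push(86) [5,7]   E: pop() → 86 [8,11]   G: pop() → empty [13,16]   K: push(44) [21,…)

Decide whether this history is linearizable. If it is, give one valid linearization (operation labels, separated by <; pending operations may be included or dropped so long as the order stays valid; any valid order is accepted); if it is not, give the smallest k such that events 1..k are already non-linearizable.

linearizable — witness: A < B < C < D < F < E < H < G < I < J

after step 1 (A pop() → empty): stack <>
after step 2 (B push(70)): stack <70>
after step 3 (C push(86)): stack <70,86>
after step 4 (D push(73)): stack <70,86,73>
after step 5 (F pop() → 73): stack <70,86>
after step 6 (E pop() → 86): stack <70>
after step 7 (H pop() → 70): stack <>
after step 8 (G pop() → empty): stack <>
after step 9 (I pop() → empty): stack <>
after step 10 (J push(97)): stack <97>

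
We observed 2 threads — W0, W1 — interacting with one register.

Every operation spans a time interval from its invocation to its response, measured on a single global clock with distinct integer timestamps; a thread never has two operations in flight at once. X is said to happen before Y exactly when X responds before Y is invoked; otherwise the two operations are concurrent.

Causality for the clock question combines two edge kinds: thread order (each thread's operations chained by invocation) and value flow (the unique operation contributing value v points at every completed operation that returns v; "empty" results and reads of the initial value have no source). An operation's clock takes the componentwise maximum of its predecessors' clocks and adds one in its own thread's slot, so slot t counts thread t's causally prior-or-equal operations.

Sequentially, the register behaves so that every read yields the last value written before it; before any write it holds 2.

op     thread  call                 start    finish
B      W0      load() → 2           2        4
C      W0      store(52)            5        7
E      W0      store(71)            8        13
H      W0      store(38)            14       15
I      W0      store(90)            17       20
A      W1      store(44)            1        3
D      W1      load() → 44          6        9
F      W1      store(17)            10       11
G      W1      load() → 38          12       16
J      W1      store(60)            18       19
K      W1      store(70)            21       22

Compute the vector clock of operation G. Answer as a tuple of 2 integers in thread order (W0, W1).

(4, 4)

A (invocation 1): nothing precedes it; W1's component alone gives (0, 1)
B (invocation 2): nothing precedes it; W0's component alone gives (1, 0)
from VC(A)=(0, 1), D (invoked 6) maxes components and bumps W1 → (0, 2)
from VC(B)=(1, 0), C (invoked 5) maxes components and bumps W0 → (2, 0)
from VC(D)=(0, 2), F (invoked 10) maxes components and bumps W1 → (0, 3)
from VC(C)=(2, 0), E (invoked 8) maxes components and bumps W0 → (3, 0)
from VC(E)=(3, 0), H (invoked 14) maxes components and bumps W0 → (4, 0)
from VC(H)=(4, 0), I (invoked 17) maxes components and bumps W0 → (5, 0)
from VC(F)=(0, 3), VC(H)=(4, 0), G (invoked 12) maxes components and bumps W1 → (4, 4)
from VC(G)=(4, 4), J (invoked 18) maxes components and bumps W1 → (4, 5)
from VC(J)=(4, 5), K (invoked 21) maxes components and bumps W1 → (4, 6)
target: VC(G) = (4, 4)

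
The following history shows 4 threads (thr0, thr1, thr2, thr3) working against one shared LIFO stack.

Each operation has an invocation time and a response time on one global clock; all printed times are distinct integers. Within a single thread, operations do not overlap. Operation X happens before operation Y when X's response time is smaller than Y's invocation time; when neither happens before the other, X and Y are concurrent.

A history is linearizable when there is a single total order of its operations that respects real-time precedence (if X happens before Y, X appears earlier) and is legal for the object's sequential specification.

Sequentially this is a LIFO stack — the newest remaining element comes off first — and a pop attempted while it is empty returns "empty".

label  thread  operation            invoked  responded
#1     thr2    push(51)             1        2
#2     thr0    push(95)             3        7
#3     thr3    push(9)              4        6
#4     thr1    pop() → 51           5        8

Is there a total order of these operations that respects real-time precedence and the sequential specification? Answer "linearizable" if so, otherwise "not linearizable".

linearizable

one valid linearization: #1, #4, #2, #3
step 1: #1 push(51) — stack <51>
step 2: #4 pop() → 51 — stack <>
step 3: #2 push(95) — stack <95>
step 4: #3 push(9) — stack <95,9>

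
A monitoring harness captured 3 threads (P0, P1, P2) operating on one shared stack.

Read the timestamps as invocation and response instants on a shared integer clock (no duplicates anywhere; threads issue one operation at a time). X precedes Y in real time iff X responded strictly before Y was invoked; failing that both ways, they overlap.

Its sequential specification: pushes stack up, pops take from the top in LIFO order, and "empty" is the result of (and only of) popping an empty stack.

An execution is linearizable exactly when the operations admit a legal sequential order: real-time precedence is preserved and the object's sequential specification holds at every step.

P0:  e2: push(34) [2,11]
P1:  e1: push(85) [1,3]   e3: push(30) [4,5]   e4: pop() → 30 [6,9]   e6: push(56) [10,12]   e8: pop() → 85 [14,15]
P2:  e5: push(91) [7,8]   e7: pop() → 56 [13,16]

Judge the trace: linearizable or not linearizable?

not linearizable

prefix check: 1..14 passes, 1..15 fails once e8's time-15 response joins
12 orders of the 7 completed stack ops respect real time; none is legal
no completion choice of the 1 pending operation (e7) rescues it — every subset was tried
e.g. e1, e2, e3, e4, e5, e6, e8 (pending dropped): illegal at step 7, since e8 pop() → 85 cannot apply there
e.g. e1, e2, e3, e5, e4, e6, e8 (pending dropped): illegal at step 5, since e4 pop() → 30 cannot apply there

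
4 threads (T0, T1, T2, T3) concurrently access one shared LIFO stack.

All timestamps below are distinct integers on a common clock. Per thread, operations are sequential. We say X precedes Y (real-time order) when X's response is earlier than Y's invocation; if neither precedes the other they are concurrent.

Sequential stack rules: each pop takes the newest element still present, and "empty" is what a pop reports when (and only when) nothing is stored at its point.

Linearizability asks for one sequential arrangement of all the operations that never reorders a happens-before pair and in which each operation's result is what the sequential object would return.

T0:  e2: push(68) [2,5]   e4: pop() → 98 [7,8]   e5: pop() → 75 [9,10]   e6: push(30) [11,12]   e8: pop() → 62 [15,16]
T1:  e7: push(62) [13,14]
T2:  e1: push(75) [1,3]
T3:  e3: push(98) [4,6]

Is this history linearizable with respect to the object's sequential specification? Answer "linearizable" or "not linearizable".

linearizable

witness order: e2, e1, e3, e4, e5, e6, e7, e8
after step 1 (e2 push(68)): stack <68>
after step 2 (e1 push(75)): stack <68,75>
after step 3 (e3 push(98)): stack <68,75,98>
after step 4 (e4 pop() → 98): stack <68,75>
after step 5 (e5 pop() → 75): stack <68>
after step 6 (e6 push(30)): stack <68,30>
after step 7 (e7 push(62)): stack <68,30,62>
after step 8 (e8 pop() → 62): stack <68,30>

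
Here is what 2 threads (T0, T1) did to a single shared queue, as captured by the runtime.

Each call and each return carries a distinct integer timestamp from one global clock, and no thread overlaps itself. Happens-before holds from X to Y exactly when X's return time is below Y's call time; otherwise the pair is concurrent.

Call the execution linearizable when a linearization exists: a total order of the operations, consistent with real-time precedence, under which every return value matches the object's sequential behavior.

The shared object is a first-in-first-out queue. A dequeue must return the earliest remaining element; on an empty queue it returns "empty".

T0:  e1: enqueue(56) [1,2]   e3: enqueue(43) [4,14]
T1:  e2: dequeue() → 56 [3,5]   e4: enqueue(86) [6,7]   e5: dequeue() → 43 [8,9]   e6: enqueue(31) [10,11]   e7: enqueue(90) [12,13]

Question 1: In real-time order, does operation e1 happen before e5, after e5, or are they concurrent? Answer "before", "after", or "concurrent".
before

e1 spans [1,2], e5 spans [8,9]
resp(e1)=2 < inv(e5)=8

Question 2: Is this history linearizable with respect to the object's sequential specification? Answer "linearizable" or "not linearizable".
linearizable

one valid linearization: e1, e2, e3, e4, e5, e6, e7
1. e1 enqueue(56), leaving queue <56>
2. e2 dequeue() → 56, leaving queue <>
3. e3 enqueue(43), leaving queue <43>
4. e4 enqueue(86), leaving queue <43,86>
5. e5 dequeue() → 43, leaving queue <86>
6. e6 enqueue(31), leaving queue <86,31>
7. e7 enqueue(90), leaving queue <86,31,90>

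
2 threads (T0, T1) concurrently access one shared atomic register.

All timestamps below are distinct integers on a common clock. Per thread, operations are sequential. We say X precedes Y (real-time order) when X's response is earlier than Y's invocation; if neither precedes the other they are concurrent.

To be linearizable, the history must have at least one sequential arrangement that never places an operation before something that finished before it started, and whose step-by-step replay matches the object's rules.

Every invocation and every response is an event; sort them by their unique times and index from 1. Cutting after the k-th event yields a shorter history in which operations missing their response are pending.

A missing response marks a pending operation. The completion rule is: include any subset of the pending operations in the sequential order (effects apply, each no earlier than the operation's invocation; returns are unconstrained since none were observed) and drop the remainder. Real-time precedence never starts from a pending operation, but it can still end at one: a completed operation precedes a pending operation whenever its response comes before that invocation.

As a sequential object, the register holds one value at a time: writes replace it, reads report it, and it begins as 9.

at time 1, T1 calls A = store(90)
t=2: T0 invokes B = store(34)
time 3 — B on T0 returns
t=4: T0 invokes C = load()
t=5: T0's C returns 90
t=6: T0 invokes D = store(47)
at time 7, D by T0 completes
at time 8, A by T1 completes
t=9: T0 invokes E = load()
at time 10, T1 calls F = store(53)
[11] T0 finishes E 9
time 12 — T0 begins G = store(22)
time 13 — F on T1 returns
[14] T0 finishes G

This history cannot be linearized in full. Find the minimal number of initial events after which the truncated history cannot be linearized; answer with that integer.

events 1..10 are linearizable, e.g. via B, A, C, D:
1. B store(34), leaving value 34
2. A store(90), leaving value 90
3. C load() → 90, leaving value 90
4. D store(47), leaving value 47
once event 11 joins (E's response, time 11), exhaustive search finds no witness
completion choices over the 1 pending operation (F) were checked; none helps
for example A, B, C, D, E (pending dropped) fails at step 3: C load() → 90 is not legal there
for example B, A, C, D, E (pending dropped) fails at step 5: E load() → 9 is not legal there

11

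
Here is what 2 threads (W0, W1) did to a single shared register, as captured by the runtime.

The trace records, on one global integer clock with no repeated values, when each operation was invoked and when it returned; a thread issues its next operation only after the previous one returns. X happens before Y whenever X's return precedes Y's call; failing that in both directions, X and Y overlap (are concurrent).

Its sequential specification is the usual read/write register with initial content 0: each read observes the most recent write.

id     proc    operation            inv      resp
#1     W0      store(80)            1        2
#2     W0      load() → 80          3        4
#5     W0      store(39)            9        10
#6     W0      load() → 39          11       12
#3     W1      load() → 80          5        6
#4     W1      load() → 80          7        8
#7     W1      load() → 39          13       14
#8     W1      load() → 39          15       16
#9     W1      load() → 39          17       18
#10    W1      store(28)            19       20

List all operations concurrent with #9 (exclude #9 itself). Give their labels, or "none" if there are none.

none

#9 spans [17,18]; an op avoiding the whole window 17..18 is ordered, any other is concurrent
#1 [1,2]: before
#2 [3,4]: before
#3 [5,6]: before
#4 [7,8]: before
#5 [9,10]: before
#6 [11,12]: before
#7 [13,14]: before
#8 [15,16]: before
#10 [19,20]: after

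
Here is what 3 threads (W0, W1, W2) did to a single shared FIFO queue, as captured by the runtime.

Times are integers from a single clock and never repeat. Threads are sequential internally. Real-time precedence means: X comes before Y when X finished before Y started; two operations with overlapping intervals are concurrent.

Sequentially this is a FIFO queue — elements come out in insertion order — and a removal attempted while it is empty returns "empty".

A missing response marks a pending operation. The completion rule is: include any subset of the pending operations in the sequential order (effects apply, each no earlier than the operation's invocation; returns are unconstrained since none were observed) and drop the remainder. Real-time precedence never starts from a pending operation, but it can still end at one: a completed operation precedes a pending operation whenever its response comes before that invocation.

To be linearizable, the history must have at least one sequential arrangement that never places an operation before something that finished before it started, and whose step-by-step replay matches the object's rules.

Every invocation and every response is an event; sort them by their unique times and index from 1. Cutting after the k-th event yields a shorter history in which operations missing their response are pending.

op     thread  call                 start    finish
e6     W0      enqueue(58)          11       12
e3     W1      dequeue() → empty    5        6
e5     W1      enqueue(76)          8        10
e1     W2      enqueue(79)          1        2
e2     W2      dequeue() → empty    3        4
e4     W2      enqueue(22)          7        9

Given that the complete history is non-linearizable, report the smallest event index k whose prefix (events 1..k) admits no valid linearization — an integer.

4

events 1..3 are linearizable, e.g. via e1:
1. e1 enqueue(79), leaving queue <79>
adding event 4 (e2 responds at 4) leaves no legal real-time order
e.g. e1, e2: illegal at step 2, since e2 dequeue() → empty cannot apply there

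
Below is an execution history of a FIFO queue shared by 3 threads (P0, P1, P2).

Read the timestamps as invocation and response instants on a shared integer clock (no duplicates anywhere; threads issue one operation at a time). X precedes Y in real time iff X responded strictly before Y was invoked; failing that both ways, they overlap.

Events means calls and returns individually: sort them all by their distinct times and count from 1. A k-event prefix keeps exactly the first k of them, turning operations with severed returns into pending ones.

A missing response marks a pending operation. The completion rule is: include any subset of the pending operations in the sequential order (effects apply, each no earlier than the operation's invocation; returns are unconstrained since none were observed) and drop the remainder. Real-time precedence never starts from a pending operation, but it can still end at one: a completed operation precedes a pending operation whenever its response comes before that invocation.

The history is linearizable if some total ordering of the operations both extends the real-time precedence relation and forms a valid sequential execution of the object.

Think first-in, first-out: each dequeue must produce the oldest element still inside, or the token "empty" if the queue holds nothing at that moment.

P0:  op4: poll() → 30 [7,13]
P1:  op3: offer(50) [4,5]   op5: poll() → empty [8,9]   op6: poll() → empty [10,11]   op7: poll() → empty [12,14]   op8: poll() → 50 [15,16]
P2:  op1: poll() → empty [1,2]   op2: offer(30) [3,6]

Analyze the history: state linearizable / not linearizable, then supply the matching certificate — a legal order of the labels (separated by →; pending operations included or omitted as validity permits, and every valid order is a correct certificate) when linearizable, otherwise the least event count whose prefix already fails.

not linearizable — minimal violating prefix: 9 events

events 1..8 are fine; event 9 — the response of op5 at time 9 — makes the prefix non-linearizable
real-time-consistent orders of the 4 completed operations: 2 — all fail the FIFO queue replay
include/drop combinations of the 1 pending operation (op4) were all tried; none helps
for example op1, op2, op3, op5 (pending dropped) fails at step 4: op5 poll() → empty is not legal there
for example op1, op3, op2, op5 (pending dropped) fails at step 4: op5 poll() → empty is not legal there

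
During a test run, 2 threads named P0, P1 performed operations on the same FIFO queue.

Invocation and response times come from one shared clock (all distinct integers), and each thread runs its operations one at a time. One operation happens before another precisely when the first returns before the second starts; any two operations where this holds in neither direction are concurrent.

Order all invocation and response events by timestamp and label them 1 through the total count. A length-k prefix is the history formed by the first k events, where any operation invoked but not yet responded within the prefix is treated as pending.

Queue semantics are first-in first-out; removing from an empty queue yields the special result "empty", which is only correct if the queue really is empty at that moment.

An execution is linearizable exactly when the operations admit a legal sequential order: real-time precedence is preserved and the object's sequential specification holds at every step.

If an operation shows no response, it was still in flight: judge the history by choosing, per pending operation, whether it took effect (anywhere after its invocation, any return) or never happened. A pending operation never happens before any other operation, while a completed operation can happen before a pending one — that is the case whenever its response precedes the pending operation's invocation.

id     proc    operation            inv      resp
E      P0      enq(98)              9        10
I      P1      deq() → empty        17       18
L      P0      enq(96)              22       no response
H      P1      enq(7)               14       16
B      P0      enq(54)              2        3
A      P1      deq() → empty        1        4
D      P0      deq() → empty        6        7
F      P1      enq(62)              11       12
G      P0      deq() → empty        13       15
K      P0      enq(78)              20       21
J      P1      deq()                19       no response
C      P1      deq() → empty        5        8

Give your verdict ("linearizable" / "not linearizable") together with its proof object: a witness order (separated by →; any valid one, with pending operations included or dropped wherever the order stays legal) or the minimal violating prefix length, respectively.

not linearizable — minimal violating prefix: 8 events

cut after 7 events: linearizable; cut after 8 events (C responds, time 8): not linearizable
checked exhaustively: 4 real-time-consistent orders of 4 completed operations, zero legal FIFO queue replays
one such order, A, B, C, D, breaks at step 3 where C deq() → empty is illegal
one such order, A, B, D, C, breaks at step 3 where D deq() → empty is illegal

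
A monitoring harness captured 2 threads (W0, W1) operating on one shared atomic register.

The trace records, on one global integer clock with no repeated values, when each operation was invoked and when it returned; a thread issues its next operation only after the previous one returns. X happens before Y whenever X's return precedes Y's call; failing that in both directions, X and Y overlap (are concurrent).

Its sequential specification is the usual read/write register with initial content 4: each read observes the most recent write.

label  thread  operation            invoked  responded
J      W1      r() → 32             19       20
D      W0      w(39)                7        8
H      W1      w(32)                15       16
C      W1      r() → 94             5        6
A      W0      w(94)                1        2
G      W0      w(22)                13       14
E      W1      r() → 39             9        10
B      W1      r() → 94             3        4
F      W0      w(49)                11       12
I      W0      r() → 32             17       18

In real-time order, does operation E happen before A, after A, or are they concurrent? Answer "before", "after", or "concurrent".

E spans [9,10], A spans [1,2]
resp(A)=2 < inv(E)=9

after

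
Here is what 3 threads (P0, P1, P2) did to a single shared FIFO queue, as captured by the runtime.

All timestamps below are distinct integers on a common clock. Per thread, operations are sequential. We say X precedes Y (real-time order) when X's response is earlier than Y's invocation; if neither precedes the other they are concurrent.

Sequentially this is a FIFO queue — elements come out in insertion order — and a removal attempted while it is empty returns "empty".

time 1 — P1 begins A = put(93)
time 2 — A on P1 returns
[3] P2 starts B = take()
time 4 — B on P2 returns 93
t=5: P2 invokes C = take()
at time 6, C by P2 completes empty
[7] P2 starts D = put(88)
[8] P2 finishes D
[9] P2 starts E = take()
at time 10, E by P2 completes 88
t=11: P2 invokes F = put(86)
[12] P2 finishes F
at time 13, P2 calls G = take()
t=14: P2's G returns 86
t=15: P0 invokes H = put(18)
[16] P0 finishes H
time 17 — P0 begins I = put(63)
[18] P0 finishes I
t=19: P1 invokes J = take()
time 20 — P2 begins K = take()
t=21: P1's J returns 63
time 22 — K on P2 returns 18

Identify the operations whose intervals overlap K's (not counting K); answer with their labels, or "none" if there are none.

overlap test against K [20,22]: concurrent iff the interval meets 20..22
A [1,2]: before
B [3,4]: before
C [5,6]: before
D [7,8]: before
E [9,10]: before
F [11,12]: before
G [13,14]: before
H [15,16]: before
I [17,18]: before
J [19,21]: concurrent

J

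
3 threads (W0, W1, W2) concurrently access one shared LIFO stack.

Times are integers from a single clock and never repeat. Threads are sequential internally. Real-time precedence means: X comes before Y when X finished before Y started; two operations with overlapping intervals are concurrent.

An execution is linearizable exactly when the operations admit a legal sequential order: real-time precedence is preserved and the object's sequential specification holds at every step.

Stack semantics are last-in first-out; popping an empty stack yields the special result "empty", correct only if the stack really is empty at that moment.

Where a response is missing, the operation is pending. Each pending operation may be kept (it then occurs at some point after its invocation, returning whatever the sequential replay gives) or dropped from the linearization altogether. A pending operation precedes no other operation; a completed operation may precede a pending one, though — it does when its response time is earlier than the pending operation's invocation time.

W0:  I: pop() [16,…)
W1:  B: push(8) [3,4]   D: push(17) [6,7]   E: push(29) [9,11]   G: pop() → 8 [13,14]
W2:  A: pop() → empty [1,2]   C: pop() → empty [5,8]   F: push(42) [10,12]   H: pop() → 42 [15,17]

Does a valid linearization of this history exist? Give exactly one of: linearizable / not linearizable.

not linearizable

already the first 8 events (up to C's response at time 8) admit no linearization; the first 7 still do
every one of the 2 real-time-consistent orders over 4 completed LIFO stack ops fails the sequential spec
sample order A, B, C, D stalls at step 3 — C pop() → empty has no legal effect
sample order A, B, D, C stalls at step 4 — C pop() → empty has no legal effect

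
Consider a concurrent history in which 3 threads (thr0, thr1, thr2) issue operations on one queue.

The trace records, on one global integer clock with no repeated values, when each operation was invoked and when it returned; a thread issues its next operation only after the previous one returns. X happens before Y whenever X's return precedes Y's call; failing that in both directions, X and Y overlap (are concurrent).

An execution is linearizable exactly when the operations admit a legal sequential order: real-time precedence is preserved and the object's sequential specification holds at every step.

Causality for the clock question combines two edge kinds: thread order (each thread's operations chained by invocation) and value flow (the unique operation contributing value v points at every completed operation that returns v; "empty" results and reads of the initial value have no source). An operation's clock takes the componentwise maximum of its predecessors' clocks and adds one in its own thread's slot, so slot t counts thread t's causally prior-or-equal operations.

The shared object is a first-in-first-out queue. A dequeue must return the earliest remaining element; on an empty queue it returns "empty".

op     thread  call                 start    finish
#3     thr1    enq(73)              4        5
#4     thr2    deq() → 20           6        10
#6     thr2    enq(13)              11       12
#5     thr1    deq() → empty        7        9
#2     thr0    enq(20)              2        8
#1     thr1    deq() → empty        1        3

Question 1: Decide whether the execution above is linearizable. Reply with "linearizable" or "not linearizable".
already the first 10 events (up to #4's response at time 10) admit no linearization; the first 9 still do
real-time-consistent orders of the 5 completed operations: 10 — all fail the queue replay
sample order #1, #2, #3, #4, #5 stalls at step 5 — #5 deq() → empty has no legal effect
sample order #1, #2, #3, #5, #4 stalls at step 4 — #5 deq() → empty has no legal effect

not linearizable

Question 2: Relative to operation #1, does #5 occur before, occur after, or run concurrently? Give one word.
#5 spans [7,9], #1 spans [1,3]
resp(#1)=3 < inv(#5)=7

after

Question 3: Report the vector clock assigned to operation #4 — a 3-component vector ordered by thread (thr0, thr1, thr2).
VC(#1, invoked at 1): no causal predecessors; +1 on thr1 → (0, 1, 0)
VC(#2, invoked at 2): no causal predecessors; +1 on thr0 → (1, 0, 0)
from VC(#1)=(0, 1, 0), #3 (invoked 4) maxes components and bumps thr1 → (0, 2, 0)
from VC(#2)=(1, 0, 0), #4 (invoked 6) maxes components and bumps thr2 → (1, 0, 1)
from VC(#3)=(0, 2, 0), #5 (invoked 7) maxes components and bumps thr1 → (0, 3, 0)
from VC(#4)=(1, 0, 1), #6 (invoked 11) maxes components and bumps thr2 → (1, 0, 2)
target: VC(#4) = (1, 0, 1)

(1, 0, 1)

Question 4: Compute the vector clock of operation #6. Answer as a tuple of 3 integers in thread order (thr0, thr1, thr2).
#1, invoked 1, has no incoming edges; only thr1's bump applies → (0, 1, 0)
#2, invoked 2, has no incoming edges; only thr0's bump applies → (1, 0, 0)
merge at #3 (invoked 4): VC(#1)=(0, 1, 0), own-thread bump on thr1 → (0, 2, 0)
merge at #4 (invoked 6): VC(#2)=(1, 0, 0), own-thread bump on thr2 → (1, 0, 1)
merge at #5 (invoked 7): VC(#3)=(0, 2, 0), own-thread bump on thr1 → (0, 3, 0)
merge at #6 (invoked 11): VC(#4)=(1, 0, 1), own-thread bump on thr2 → (1, 0, 2)
target: VC(#6) = (1, 0, 2)

(1, 0, 2)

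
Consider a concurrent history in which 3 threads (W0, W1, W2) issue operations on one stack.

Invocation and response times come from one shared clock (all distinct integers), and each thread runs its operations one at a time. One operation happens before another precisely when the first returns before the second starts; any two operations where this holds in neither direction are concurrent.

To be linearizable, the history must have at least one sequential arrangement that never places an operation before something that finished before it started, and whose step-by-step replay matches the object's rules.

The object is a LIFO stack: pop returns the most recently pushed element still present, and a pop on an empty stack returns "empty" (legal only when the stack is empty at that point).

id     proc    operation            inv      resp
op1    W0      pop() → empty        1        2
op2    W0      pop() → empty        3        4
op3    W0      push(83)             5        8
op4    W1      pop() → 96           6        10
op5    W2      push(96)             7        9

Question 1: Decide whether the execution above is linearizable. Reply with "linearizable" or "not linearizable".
a witness: op1, op2, op3, op5, op4
1. op1 pop() → empty, leaving stack <>
2. op2 pop() → empty, leaving stack <>
3. op3 push(83), leaving stack <83>
4. op5 push(96), leaving stack <83,96>
5. op4 pop() → 96, leaving stack <83>

linearizable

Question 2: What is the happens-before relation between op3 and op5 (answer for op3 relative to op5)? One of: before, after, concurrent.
op3 spans [5,8], op5 spans [7,9]
the intervals overlap in both directions

concurrent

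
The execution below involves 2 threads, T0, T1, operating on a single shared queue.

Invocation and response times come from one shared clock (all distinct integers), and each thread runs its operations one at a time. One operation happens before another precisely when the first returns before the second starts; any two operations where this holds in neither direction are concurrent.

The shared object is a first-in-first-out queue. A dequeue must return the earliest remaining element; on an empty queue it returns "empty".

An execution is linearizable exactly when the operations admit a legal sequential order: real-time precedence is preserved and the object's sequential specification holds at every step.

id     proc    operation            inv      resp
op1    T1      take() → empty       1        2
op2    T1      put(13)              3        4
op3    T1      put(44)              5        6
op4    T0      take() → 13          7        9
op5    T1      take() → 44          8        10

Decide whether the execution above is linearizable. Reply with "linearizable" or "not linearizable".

one valid linearization: op1, op2, op3, op4, op5
1. op1 take() → empty, leaving queue <>
2. op2 put(13), leaving queue <13>
3. op3 put(44), leaving queue <13,44>
4. op4 take() → 13, leaving queue <44>
5. op5 take() → 44, leaving queue <>

linearizable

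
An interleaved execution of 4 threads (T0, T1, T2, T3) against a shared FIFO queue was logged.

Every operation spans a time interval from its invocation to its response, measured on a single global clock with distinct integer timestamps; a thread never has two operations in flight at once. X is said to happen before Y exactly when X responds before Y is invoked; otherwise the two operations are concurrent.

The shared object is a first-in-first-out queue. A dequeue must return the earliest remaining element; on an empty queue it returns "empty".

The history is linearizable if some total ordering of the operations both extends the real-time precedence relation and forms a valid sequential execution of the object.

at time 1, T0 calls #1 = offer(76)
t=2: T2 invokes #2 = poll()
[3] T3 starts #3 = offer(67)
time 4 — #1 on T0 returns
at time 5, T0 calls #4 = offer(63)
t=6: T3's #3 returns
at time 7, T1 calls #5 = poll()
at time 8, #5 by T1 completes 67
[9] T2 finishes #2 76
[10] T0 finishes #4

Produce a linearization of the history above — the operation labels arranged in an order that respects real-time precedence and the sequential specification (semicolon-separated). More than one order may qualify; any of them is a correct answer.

#1; #2; #3; #4; #5

step 1: #1 offer(76) — queue <76>
step 2: #2 poll() → 76 — queue <>
step 3: #3 offer(67) — queue <67>
step 4: #4 offer(63) — queue <67,63>
step 5: #5 poll() → 67 — queue <63>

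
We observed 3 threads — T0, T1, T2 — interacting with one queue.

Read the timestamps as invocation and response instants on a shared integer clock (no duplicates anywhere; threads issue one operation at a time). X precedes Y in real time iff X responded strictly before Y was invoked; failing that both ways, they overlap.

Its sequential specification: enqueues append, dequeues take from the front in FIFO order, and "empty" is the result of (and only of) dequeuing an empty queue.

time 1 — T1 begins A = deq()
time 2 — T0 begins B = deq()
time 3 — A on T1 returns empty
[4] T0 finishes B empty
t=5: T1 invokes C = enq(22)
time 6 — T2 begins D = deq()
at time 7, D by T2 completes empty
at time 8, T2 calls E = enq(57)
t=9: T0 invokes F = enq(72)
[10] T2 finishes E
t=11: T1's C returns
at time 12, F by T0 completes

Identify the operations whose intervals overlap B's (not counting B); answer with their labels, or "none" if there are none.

A

B spans [2,4]; an op avoiding the whole window 2..4 is ordered, any other is concurrent
A [1,3]: concurrent
C [5,11]: after
D [6,7]: after
E [8,10]: after
F [9,12]: after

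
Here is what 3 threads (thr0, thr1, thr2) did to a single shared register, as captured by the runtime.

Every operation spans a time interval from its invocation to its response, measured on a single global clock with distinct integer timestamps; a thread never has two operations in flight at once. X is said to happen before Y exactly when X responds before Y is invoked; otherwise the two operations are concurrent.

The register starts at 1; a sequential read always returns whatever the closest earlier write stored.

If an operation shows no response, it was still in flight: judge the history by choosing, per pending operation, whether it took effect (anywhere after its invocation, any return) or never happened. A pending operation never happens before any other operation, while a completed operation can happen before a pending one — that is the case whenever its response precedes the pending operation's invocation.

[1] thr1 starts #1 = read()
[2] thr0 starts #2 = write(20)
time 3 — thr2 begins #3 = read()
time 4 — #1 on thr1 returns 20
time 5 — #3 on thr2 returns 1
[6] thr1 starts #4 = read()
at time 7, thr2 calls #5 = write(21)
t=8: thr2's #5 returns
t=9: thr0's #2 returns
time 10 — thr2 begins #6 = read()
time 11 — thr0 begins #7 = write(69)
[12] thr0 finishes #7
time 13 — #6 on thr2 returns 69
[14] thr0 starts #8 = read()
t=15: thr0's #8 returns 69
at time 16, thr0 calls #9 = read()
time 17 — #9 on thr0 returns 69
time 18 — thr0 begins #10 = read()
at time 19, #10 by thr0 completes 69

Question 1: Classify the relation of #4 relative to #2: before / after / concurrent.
concurrent

#4 spans [6,…), #2 spans [2,9]
the intervals overlap in both directions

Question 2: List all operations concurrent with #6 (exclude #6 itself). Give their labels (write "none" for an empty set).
#4, #7

overlap test against #6 [10,13]: concurrent iff the interval meets 10..13
#1 [1,4]: before
#2 [2,9]: before
#3 [3,5]: before
#4 [6,…): concurrent
#5 [7,8]: before
#7 [11,12]: concurrent
#8 [14,15]: after
#9 [16,17]: after
#10 [18,19]: after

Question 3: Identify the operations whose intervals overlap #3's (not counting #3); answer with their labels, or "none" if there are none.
#1, #2

concurrent with #3 ([3,5]): every op whose interval crosses 3..5
#1 [1,4]: concurrent
#2 [2,9]: concurrent
#4 [6,…): after
#5 [7,8]: after
#6 [10,13]: after
#7 [11,12]: after
#8 [14,15]: after
#9 [16,17]: after
#10 [18,19]: after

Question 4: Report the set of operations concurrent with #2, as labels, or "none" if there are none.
#1, #3, #4, #5

#2 spans [2,9]: anything still running between times 2 and 9 counts as concurrent
#1 [1,4]: concurrent
#3 [3,5]: concurrent
#4 [6,…): concurrent
#5 [7,8]: concurrent
#6 [10,13]: after
#7 [11,12]: after
#8 [14,15]: after
#9 [16,17]: after
#10 [18,19]: after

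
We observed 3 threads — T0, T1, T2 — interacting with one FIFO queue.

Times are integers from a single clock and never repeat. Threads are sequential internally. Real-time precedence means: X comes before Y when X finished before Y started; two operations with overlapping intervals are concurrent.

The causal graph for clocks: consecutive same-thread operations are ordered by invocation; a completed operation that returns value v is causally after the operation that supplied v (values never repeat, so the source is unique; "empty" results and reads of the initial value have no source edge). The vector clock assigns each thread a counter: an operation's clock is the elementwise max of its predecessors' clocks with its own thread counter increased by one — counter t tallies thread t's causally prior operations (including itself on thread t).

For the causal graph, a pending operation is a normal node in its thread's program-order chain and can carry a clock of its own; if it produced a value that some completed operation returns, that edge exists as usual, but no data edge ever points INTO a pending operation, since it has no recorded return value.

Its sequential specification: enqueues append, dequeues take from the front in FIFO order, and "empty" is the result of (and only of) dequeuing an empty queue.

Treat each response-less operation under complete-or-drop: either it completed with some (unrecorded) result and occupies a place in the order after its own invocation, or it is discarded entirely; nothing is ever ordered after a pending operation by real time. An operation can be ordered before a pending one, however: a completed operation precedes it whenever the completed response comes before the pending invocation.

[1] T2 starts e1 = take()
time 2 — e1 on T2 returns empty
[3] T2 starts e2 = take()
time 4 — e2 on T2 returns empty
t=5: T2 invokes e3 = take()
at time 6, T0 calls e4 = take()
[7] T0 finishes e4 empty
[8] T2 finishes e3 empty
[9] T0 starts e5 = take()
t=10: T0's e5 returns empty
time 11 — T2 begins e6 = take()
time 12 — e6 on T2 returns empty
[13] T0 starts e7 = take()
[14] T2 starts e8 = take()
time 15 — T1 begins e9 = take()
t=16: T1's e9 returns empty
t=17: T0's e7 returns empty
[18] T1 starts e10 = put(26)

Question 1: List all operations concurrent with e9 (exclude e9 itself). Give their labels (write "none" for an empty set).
e9 spans [15,16]: anything still running between times 15 and 16 counts as concurrent
e1 [1,2]: before
e2 [3,4]: before
e3 [5,8]: before
e4 [6,7]: before
e5 [9,10]: before
e6 [11,12]: before
e7 [13,17]: concurrent
e8 [14,…): concurrent
e10 [18,…): after

e7, e8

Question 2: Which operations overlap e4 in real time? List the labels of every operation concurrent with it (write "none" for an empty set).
e4 runs from 6 to 7; window-overlapping ops are concurrent
e1 [1,2]: before
e2 [3,4]: before
e3 [5,8]: concurrent
e5 [9,10]: after
e6 [11,12]: after
e7 [13,17]: after
e8 [14,…): after
e9 [15,16]: after
e10 [18,…): after

e3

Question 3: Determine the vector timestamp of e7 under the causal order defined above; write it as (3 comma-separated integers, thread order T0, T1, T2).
no predecessors for e1 (invoked 1): T2 increments from zero → (0, 0, 1)
no predecessors for e9 (invoked 15): T1 increments from zero → (0, 1, 0)
no predecessors for e4 (invoked 6): T0 increments from zero → (1, 0, 0)
merge at e2 (invoked 3): VC(e1)=(0, 0, 1), own-thread bump on T2 → (0, 0, 2)
merge at e10 (invoked 18): VC(e9)=(0, 1, 0), own-thread bump on T1 → (0, 2, 0)
merge at e5 (invoked 9): VC(e4)=(1, 0, 0), own-thread bump on T0 → (2, 0, 0)
merge at e3 (invoked 5): VC(e2)=(0, 0, 2), own-thread bump on T2 → (0, 0, 3)
merge at e7 (invoked 13): VC(e5)=(2, 0, 0), own-thread bump on T0 → (3, 0, 0)
merge at e6 (invoked 11): VC(e3)=(0, 0, 3), own-thread bump on T2 → (0, 0, 4)
merge at e8 (invoked 14): VC(e6)=(0, 0, 4), own-thread bump on T2 → (0, 0, 5)
target: VC(e7) = (3, 0, 0)

(3, 0, 0)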